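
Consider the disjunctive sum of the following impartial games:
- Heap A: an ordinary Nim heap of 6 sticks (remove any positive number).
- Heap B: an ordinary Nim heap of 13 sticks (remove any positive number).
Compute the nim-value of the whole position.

11

Heap A is a plain Nim heap of size 6, so its Grundy value is 6.
Heap B is a plain Nim heap of size 13, so its Grundy value is 13.
By the Sprague-Grundy theorem, the Grundy value of a sum of independent games is the XOR of the component values.
Combined value = 6 ⊕ 13 = 11.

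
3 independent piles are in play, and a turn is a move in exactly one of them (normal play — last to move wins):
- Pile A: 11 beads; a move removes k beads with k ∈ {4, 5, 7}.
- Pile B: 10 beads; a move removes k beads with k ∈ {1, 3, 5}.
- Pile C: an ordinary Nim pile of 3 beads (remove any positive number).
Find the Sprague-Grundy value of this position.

3

Build the Grundy sequence for pile A with g(k) = mex{g(k−s) : s ∈ {4, 5, 7}, s ≤ k}:
g(0) = mex{} = 0
g(1) = mex{} = 0
g(2) = mex{} = 0
g(3) = mex{} = 0
g(4) = mex{0} = 1
g(5) = mex{0} = 1
g(6) = mex{0} = 1
g(7) = mex{0} = 1
g(8) = mex{0,1} = 2
g(9) = mex{0,1} = 2
g(10) = mex{0,1} = 2
g(11) = mex{1} = 0
So g(11) = 0.
Grundy values for pile B (subtraction set {1, 3, 5}):
g(0) = mex{} = 0
g(1) = mex{0} = 1
g(2) = mex{1} = 0
g(3) = mex{0} = 1
g(4) = mex{1} = 0
g(5) = mex{0} = 1
g(6) = mex{1} = 0
g(7) = mex{0} = 1
g(8) = mex{1} = 0
g(9) = mex{0} = 1
g(10) = mex{1} = 0
So g(10) = 0.
Pile C is a plain Nim pile of size 3, so its Grundy value is 3.
By the Sprague-Grundy theorem, the Grundy value of a sum of independent games is the XOR of the component values.
Combined value = 0 ⊕ 0 ⊕ 3 = 3.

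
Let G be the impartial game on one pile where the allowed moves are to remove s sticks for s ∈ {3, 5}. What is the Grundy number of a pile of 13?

Compute g(0), g(1), … for moves {3, 5}:
g(0) = mex{} = 0
g(1) = mex{} = 0
g(2) = mex{} = 0
g(3) = mex{0} = 1
g(4) = mex{0} = 1
g(5) = mex{0} = 1
g(6) = mex{0,1} = 2
g(7) = mex{0,1} = 2
g(8) = mex{1} = 0
g(9) = mex{1,2} = 0
g(10) = mex{1,2} = 0
g(11) = mex{0,2} = 1
g(12) = mex{0,2} = 1
g(13) = mex{0} = 1
So g(13) = 1.

1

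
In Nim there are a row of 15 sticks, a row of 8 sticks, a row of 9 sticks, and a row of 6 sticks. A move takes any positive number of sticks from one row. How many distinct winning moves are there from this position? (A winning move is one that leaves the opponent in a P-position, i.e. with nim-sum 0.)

3

In binary:
  1111  (15)
  1000  (8)
  1001  (9)
  0110  (6)
  ----
  1000  (8)
The overall nim-sum is X = 8. A row of size p has a winning move iff p XOR X < p (reduce it to p XOR X).
  15: 15 XOR 8 = 7 < 15 — winning move (to 7).
  8: 8 XOR 8 = 0 < 8 — winning move (to 0).
  9: 9 XOR 8 = 1 < 9 — winning move (to 1).
  6: 6 XOR 8 = 14 ≥ 6 — no move.
That gives 3 winning moves.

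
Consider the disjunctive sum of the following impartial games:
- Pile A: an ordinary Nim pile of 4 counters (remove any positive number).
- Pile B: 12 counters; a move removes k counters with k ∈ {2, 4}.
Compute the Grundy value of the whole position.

Pile A is a plain Nim pile of size 4, so its Grundy value is 4.
Build the Grundy sequence for pile B with g(k) = mex{g(k−s) : s ∈ {2, 4}, s ≤ k}:
g(0) = mex{} = 0
g(1) = mex{} = 0
g(2) = mex{0} = 1
g(3) = mex{0} = 1
g(4) = mex{0,1} = 2
g(5) = mex{0,1} = 2
g(6) = mex{1,2} = 0
g(7) = mex{1,2} = 0
g(8) = mex{0,2} = 1
g(9) = mex{0,2} = 1
g(10) = mex{0,1} = 2
g(11) = mex{0,1} = 2
g(12) = mex{1,2} = 0
So g(12) = 0.
By the Sprague-Grundy theorem, the Grundy value of a sum of independent games is the XOR of the component values.
Combined value = 4 ⊕ 0 = 4.

4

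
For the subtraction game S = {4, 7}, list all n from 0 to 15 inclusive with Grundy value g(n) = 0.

0, 1, 2, 3, 11, 12, 13, 14

Compute g(0), g(1), … for moves {4, 7}:
k:     0  1  2  3  4  5  6  7  8  9 10 11 12 13 14 15
g(k):  0  0  0  0  1  1  1  1  2  2  2  0  0  0  0  1
The P-positions (g = 0) in 0..15 are 0, 1, 2, 3, 11, 12, 13, 14.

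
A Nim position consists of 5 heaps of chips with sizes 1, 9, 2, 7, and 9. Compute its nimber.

Bitwise XOR of the heap sizes:
  0001  (1)
  1001  (9)
  0010  (2)
  0111  (7)
  1001  (9)
  ----
  0100  (4)

4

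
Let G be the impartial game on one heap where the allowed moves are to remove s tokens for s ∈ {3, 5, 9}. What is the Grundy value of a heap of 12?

Compute g(0), g(1), … for moves {3, 5, 9}:
k:     0  1  2  3  4  5  6  7  8  9 10 11 12
g(k):  0  0  0  1  1  1  2  2  0  3  3  1  0
So g(12) = 0.

0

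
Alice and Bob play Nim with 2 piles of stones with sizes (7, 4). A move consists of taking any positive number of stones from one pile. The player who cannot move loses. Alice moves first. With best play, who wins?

Compute the nim-sum pairwise:
7 ⊕ 4 = 3
The nim-sum is 3 ≠ 0, so this is an N-position: the player to move can win; Alice has a winning move.

Alice wins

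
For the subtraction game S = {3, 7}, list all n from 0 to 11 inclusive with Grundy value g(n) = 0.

0, 1, 2, 6, 10, 11

Build the Grundy sequence with g(k) = mex{g(k−s) : s ∈ {3, 7}, s ≤ k}:
k:     0  1  2  3  4  5  6  7  8  9 10 11
g(k):  0  0  0  1  1  1  0  2  2  1  0  0
The P-positions (g = 0) in 0..11 are 0, 1, 2, 6, 10, 11.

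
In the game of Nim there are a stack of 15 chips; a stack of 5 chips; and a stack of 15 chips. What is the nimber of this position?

Compute the nim-sum pairwise:
15 ⊕ 5 = 10
10 ⊕ 15 = 5

5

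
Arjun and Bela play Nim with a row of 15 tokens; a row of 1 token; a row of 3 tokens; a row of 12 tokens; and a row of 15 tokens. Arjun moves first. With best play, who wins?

Arjun wins

Write each in binary and XOR column by column:
  1111  (15)
  0001  (1)
  0011  (3)
  1100  (12)
  1111  (15)
  ----
  1110  (14)
The nim-sum is 14 ≠ 0, so this is an N-position: the player to move can win; Arjun has a winning move.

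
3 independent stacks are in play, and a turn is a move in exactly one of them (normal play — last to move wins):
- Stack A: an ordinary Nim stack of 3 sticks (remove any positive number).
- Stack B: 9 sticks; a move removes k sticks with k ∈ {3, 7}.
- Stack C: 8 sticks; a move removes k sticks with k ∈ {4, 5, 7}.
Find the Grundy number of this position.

0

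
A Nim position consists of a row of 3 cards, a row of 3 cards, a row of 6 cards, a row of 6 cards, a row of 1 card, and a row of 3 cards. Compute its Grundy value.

2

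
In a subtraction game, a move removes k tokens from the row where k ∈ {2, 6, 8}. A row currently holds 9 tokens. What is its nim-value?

Compute g(0), g(1), … for moves {2, 6, 8}:
g(0) = mex{} = 0
g(1) = mex{} = 0
g(2) = mex{0} = 1
g(3) = mex{0} = 1
g(4) = mex{1} = 0
g(5) = mex{1} = 0
g(6) = mex{0} = 1
g(7) = mex{0} = 1
g(8) = mex{0,1} = 2
g(9) = mex{0,1} = 2
So g(9) = 2.

2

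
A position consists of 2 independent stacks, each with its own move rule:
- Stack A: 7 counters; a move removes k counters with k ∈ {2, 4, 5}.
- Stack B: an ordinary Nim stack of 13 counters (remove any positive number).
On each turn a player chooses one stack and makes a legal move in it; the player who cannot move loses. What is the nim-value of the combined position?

For stack A, compute g(0), g(1), … with moves {2, 4, 5}:
g(0) = mex{} = 0
g(1) = mex{} = 0
g(2) = mex{0} = 1
g(3) = mex{0} = 1
g(4) = mex{0,1} = 2
g(5) = mex{0,1} = 2
g(6) = mex{0,1,2} = 3
g(7) = mex{1,2} = 0
So g(7) = 0.
Stack B is a plain Nim stack of size 13, so its Grundy value is 13.
The value of a disjunctive sum is the nim-sum of the parts.
Combined value = 0 ⊕ 13 = 13.

13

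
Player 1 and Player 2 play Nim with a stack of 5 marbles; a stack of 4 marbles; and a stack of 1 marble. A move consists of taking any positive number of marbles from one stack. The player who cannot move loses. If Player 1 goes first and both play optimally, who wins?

Player 2 wins

Nim-sum: 5 ^ 4 ^ 1 = 0.
The nim-sum is 0, so this is a P-position: the player to move is in a losing position under optimal play; Player 1 is about to move from it and so loses — Player 2 wins.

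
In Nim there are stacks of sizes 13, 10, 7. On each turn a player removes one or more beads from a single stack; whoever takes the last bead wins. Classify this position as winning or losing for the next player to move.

Nim-sum: 13 ⊕ 10 ⊕ 7 = 0.
The nim-sum is 0, so this is a P-position: the player to move is in a losing position under optimal play.

Losing position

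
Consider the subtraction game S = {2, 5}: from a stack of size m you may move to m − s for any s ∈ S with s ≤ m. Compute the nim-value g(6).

Build the Grundy sequence with g(k) = mex{g(k−s) : s ∈ {2, 5}, s ≤ k}:
g(0) = mex{} = 0
g(1) = mex{} = 0
g(2) = mex{0} = 1
g(3) = mex{0} = 1
g(4) = mex{1} = 0
g(5) = mex{0,1} = 2
g(6) = mex{0} = 1
So g(6) = 1.

1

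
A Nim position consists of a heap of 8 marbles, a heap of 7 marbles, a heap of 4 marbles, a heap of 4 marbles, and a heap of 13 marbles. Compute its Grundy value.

Compute the nim-sum pairwise:
8 ^ 7 = 15
15 ^ 4 = 11
11 ^ 4 = 15
15 ^ 13 = 2

2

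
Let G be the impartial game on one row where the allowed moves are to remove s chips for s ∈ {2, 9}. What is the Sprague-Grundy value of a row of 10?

1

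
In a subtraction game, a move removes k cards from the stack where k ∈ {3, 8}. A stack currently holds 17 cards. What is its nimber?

0

Grundy values for subtraction set {3, 8}:
k:     0  1  2  3  4  5  6  7  8  9 10 11 12 13 14 15 16 17
g(k):  0  0  0  1  1  1  0  0  2  1  1  0  0  0  1  1  1  0
So g(17) = 0.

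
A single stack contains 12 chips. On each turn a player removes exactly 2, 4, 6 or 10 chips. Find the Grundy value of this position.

2

Grundy values for subtraction set {2, 4, 6, 10}:
k:     0  1  2  3  4  5  6  7  8  9 10 11 12
g(k):  0  0  1  1  2  2  3  3  0  0  1  1  2
So g(12) = 2.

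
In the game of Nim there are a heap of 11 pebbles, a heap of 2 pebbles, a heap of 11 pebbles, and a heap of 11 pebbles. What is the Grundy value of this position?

9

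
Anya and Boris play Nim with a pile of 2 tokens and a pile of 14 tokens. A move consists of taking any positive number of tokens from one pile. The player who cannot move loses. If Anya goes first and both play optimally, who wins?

Anya wins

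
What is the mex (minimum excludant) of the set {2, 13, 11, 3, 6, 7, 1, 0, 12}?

4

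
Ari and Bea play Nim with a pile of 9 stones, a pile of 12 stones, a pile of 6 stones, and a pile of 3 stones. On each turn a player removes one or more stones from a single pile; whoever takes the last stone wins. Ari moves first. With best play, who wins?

Bea wins

Nim-sum: 9 XOR 12 XOR 6 XOR 3 = 0.
The nim-sum is 0, so this is a P-position: the player to move is in a losing position under optimal play; Ari is about to move from it and so loses — Bea wins.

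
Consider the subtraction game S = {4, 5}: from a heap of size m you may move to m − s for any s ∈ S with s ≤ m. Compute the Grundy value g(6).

1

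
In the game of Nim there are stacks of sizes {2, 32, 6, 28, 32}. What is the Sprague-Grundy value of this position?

24

Write each in binary and XOR column by column:
  000010  (2)
  100000  (32)
  000110  (6)
  011100  (28)
  100000  (32)
  ------
  011000  (24)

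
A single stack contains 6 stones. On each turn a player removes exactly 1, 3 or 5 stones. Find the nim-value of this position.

Build the Grundy sequence with g(k) = mex{g(k−s) : s ∈ {1, 3, 5}, s ≤ k}:
g(0) = mex{} = 0
g(1) = mex{0} = 1
g(2) = mex{1} = 0
g(3) = mex{0} = 1
g(4) = mex{1} = 0
g(5) = mex{0} = 1
g(6) = mex{1} = 0
So g(6) = 0.

0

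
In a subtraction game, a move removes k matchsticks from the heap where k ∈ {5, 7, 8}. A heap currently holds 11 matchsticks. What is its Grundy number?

2

Compute g(0), g(1), … for moves {5, 7, 8}:
g(0) = mex{} = 0
g(1) = mex{} = 0
g(2) = mex{} = 0
g(3) = mex{} = 0
g(4) = mex{} = 0
g(5) = mex{0} = 1
g(6) = mex{0} = 1
g(7) = mex{0} = 1
g(8) = mex{0} = 1
g(9) = mex{0} = 1
g(10) = mex{0,1} = 2
g(11) = mex{0,1} = 2
So g(11) = 2.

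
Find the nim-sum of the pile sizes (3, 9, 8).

2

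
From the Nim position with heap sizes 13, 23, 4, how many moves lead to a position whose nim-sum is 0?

1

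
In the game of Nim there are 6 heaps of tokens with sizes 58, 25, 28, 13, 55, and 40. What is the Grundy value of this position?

45

Write each in binary and XOR column by column:
  111010  (58)
  011001  (25)
  011100  (28)
  001101  (13)
  110111  (55)
  101000  (40)
  ------
  101101  (45)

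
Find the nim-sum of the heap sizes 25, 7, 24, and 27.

29

Nim-sum: 25 ⊕ 7 ⊕ 24 ⊕ 27 = 29.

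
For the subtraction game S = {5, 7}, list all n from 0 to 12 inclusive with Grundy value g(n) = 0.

0, 1, 2, 3, 4, 12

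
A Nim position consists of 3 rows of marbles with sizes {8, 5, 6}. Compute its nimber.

Compute the nim-sum pairwise:
8 ^ 5 = 13
13 ^ 6 = 11

11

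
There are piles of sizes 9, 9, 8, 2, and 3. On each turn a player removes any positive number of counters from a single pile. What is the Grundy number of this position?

9

Nim-sum: 9 ^ 9 ^ 8 ^ 2 ^ 3 = 9.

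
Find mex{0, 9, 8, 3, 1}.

2

The values 0, 1 are all present; 2 is the first non-negative integer missing from the set.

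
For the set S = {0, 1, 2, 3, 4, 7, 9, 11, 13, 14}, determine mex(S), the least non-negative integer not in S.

5

The values 0, 1, 2, 3, 4 are all present; 5 is the first non-negative integer missing from the set.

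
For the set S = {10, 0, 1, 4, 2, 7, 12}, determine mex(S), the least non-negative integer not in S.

3

The values 0, 1, 2 are all present; 3 is the first non-negative integer missing from the set.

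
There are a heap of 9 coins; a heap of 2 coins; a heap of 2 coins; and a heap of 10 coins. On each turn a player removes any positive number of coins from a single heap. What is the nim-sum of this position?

3

Compute the nim-sum pairwise:
9 ^ 2 = 11
11 ^ 2 = 9
9 ^ 10 = 3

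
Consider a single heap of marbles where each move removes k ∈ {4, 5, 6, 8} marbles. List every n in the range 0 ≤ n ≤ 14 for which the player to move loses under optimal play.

0, 1, 2, 3, 12, 13, 14

Build the Grundy sequence with g(k) = mex{g(k−s) : s ∈ {4, 5, 6, 8}, s ≤ k}:
k:     0  1  2  3  4  5  6  7  8  9 10 11 12 13 14
g(k):  0  0  0  0  1  1  1  1  2  2  2  2  0  0  0
The P-positions (g = 0) in 0..14 are 0, 1, 2, 3, 12, 13, 14.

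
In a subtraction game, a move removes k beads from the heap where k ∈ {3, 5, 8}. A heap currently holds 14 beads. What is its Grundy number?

1

Build the Grundy sequence with g(k) = mex{g(k−s) : s ∈ {3, 5, 8}, s ≤ k}:
g(0) = mex{} = 0
g(1) = mex{} = 0
g(2) = mex{} = 0
g(3) = mex{0} = 1
g(4) = mex{0} = 1
g(5) = mex{0} = 1
g(6) = mex{0,1} = 2
g(7) = mex{0,1} = 2
g(8) = mex{0,1} = 2
g(9) = mex{0,1,2} = 3
g(10) = mex{0,1,2} = 3
g(11) = mex{1,2} = 0
g(12) = mex{1,2,3} = 0
g(13) = mex{1,2,3} = 0
g(14) = mex{0,2,3} = 1
So g(14) = 1.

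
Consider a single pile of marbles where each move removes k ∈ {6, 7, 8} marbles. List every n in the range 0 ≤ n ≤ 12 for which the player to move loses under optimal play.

Grundy values for subtraction set {6, 7, 8}:
k:     0  1  2  3  4  5  6  7  8  9 10 11 12
g(k):  0  0  0  0  0  0  1  1  1  1  1  1  2
The P-positions (g = 0) in 0..12 are 0, 1, 2, 3, 4, 5.

0, 1, 2, 3, 4, 5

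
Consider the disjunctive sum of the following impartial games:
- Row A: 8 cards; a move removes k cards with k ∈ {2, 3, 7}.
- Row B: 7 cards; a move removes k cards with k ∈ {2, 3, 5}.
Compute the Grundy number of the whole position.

1

For row A, compute g(0), g(1), … with moves {2, 3, 7}:
g(0) = mex{} = 0
g(1) = mex{} = 0
g(2) = mex{0} = 1
g(3) = mex{0} = 1
g(4) = mex{0,1} = 2
g(5) = mex{1} = 0
g(6) = mex{1,2} = 0
g(7) = mex{0,2} = 1
g(8) = mex{0} = 1
So g(8) = 1.
For row B, compute g(0), g(1), … with moves {2, 3, 5}:
g(0) = mex{} = 0
g(1) = mex{} = 0
g(2) = mex{0} = 1
g(3) = mex{0} = 1
g(4) = mex{0,1} = 2
g(5) = mex{0,1} = 2
g(6) = mex{0,1,2} = 3
g(7) = mex{1,2} = 0
So g(7) = 0.
The value of a disjunctive sum is the nim-sum of the parts.
Combined value = 1 XOR 0 = 1.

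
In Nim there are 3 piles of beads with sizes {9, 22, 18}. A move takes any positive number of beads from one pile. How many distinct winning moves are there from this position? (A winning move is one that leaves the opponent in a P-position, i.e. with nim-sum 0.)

Nim-sum: 9 XOR 22 XOR 18 = 13.
The overall nim-sum is X = 13. A pile of size p has a winning move iff p XOR X < p (reduce it to p XOR X).
  9: 9 XOR 13 = 4 < 9 — winning move (to 4).
  22: 22 XOR 13 = 27 ≥ 22 — no move.
  18: 18 XOR 13 = 31 ≥ 18 — no move.
That gives 1 winning move.

1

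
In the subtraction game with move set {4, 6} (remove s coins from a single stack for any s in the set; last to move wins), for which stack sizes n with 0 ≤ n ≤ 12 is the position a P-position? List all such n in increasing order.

0, 1, 2, 3, 10, 11, 12

Build the Grundy sequence with g(k) = mex{g(k−s) : s ∈ {4, 6}, s ≤ k}:
k:     0  1  2  3  4  5  6  7  8  9 10 11 12
g(k):  0  0  0  0  1  1  1  1  2  2  0  0  0
The P-positions (g = 0) in 0..12 are 0, 1, 2, 3, 10, 11, 12.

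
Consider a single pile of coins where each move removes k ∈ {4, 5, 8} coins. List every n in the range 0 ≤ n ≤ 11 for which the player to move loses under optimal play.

0, 1, 2, 3

Compute g(0), g(1), … for moves {4, 5, 8}:
g(0) = mex{} = 0
g(1) = mex{} = 0
g(2) = mex{} = 0
g(3) = mex{} = 0
g(4) = mex{0} = 1
g(5) = mex{0} = 1
g(6) = mex{0} = 1
g(7) = mex{0} = 1
g(8) = mex{0,1} = 2
g(9) = mex{0,1} = 2
g(10) = mex{0,1} = 2
g(11) = mex{0,1} = 2
The P-positions (g = 0) in 0..11 are 0, 1, 2, 3.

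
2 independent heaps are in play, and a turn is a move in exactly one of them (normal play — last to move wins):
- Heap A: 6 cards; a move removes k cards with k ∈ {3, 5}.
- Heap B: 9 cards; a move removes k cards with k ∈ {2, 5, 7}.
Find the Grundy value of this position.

0

Build the Grundy sequence for heap A with g(k) = mex{g(k−s) : s ∈ {3, 5}, s ≤ k}:
g(0) = mex{} = 0
g(1) = mex{} = 0
g(2) = mex{} = 0
g(3) = mex{0} = 1
g(4) = mex{0} = 1
g(5) = mex{0} = 1
g(6) = mex{0,1} = 2
So g(6) = 2.
For heap B, compute g(0), g(1), … with moves {2, 5, 7}:
g(0) = mex{} = 0
g(1) = mex{} = 0
g(2) = mex{0} = 1
g(3) = mex{0} = 1
g(4) = mex{1} = 0
g(5) = mex{0,1} = 2
g(6) = mex{0} = 1
g(7) = mex{0,1,2} = 3
g(8) = mex{0,1} = 2
g(9) = mex{0,1,3} = 2
So g(9) = 2.
The value of a disjunctive sum is the nim-sum of the parts.
Combined value = 2 ⊕ 2 = 0.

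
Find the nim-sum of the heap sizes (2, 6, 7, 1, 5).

Compute the nim-sum pairwise:
2 ⊕ 6 = 4
4 ⊕ 7 = 3
3 ⊕ 1 = 2
2 ⊕ 5 = 7

7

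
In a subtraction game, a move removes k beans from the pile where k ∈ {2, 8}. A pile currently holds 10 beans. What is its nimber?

0

Build the Grundy sequence with g(k) = mex{g(k−s) : s ∈ {2, 8}, s ≤ k}:
k:     0  1  2  3  4  5  6  7  8  9 10
g(k):  0  0  1  1  0  0  1  1  2  2  0
So g(10) = 0.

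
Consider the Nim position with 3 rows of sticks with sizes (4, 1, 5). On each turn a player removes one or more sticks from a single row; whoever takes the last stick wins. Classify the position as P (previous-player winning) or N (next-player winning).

Nim-sum: 4 ^ 1 ^ 5 = 0.
The nim-sum is 0, so this is a P-position: the player to move is in a losing position under optimal play.

P-position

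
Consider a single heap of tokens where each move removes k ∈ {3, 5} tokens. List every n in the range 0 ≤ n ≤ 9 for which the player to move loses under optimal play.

0, 1, 2, 8, 9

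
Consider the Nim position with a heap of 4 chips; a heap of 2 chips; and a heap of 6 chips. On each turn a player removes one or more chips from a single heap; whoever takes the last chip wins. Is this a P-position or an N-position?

P-position

Bitwise XOR of the heap sizes:
  100  (4)
  010  (2)
  110  (6)
  ---
  000  (0)
The nim-sum is 0, so this is a P-position: the player to move is in a losing position under optimal play.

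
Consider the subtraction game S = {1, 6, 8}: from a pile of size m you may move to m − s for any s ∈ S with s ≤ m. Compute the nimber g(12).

1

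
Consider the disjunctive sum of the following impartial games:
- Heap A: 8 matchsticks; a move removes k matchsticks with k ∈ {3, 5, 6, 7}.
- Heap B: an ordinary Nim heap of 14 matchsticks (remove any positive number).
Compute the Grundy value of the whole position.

Grundy values for heap A (subtraction set {3, 5, 6, 7}):
g(0) = mex{} = 0
g(1) = mex{} = 0
g(2) = mex{} = 0
g(3) = mex{0} = 1
g(4) = mex{0} = 1
g(5) = mex{0} = 1
g(6) = mex{0,1} = 2
g(7) = mex{0,1} = 2
g(8) = mex{0,1} = 2
So g(8) = 2.
Heap B is a plain Nim heap of size 14, so its Grundy value is 14.
The value of a disjunctive sum is the nim-sum of the parts.
Combined value = 2 XOR 14 = 12.

12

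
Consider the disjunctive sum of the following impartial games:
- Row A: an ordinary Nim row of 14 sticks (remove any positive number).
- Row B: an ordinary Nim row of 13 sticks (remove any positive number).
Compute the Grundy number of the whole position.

3

Row A is a plain Nim row of size 14, so its Grundy value is 14.
Row B is a plain Nim row of size 13, so its Grundy value is 13.
By the Sprague-Grundy theorem, the Grundy value of a sum of independent games is the XOR of the component values.
Combined value = 14 ⊕ 13 = 3.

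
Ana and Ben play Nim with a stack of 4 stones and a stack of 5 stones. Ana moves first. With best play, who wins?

Compute the nim-sum pairwise:
4 ^ 5 = 1
The nim-sum is 1 ≠ 0, so this is an N-position: the player to move can win; Ana has a winning move.

Ana wins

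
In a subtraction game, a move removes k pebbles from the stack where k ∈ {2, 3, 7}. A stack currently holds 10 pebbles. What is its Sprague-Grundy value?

0

Build the Grundy sequence with g(k) = mex{g(k−s) : s ∈ {2, 3, 7}, s ≤ k}:
k:     0  1  2  3  4  5  6  7  8  9 10
g(k):  0  0  1  1  2  0  0  1  1  2  0
So g(10) = 0.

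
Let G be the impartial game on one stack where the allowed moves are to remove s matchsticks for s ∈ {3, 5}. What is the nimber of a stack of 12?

1

Grundy values for subtraction set {3, 5}:
k:     0  1  2  3  4  5  6  7  8  9 10 11 12
g(k):  0  0  0  1  1  1  2  2  0  0  0  1  1
So g(12) = 1.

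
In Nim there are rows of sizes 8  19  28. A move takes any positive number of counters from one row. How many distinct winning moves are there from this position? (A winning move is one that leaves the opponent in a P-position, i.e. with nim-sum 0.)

Nim-sum: 8 XOR 19 XOR 28 = 7.
The overall nim-sum is X = 7. A row of size p has a winning move iff p XOR X < p (reduce it to p XOR X).
  8: 8 XOR 7 = 15 ≥ 8 — no move.
  19: 19 XOR 7 = 20 ≥ 19 — no move.
  28: 28 XOR 7 = 27 < 28 — winning move (to 27).
That gives 1 winning move.

1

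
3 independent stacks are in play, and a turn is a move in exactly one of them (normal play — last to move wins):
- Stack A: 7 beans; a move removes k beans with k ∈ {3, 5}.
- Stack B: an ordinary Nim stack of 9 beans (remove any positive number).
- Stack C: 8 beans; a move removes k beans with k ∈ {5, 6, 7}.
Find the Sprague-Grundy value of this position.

For stack A, compute g(0), g(1), … with moves {3, 5}:
k:     0  1  2  3  4  5  6  7
g(k):  0  0  0  1  1  1  2  2
So g(7) = 2.
Stack B is a plain Nim stack of size 9, so its Grundy value is 9.
Build the Grundy sequence for stack C with g(k) = mex{g(k−s) : s ∈ {5, 6, 7}, s ≤ k}:
g(0) = mex{} = 0
g(1) = mex{} = 0
g(2) = mex{} = 0
g(3) = mex{} = 0
g(4) = mex{} = 0
g(5) = mex{0} = 1
g(6) = mex{0} = 1
g(7) = mex{0} = 1
g(8) = mex{0} = 1
So g(8) = 1.
By the Sprague-Grundy theorem, the Grundy value of a sum of independent games is the XOR of the component values.
Combined value = 2 XOR 9 XOR 1 = 10.

10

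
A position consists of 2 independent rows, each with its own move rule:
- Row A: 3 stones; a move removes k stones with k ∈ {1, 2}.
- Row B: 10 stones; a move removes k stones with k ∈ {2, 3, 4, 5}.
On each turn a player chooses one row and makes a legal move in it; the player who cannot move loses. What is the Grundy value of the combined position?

1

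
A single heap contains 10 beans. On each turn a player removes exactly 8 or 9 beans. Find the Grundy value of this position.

1

Compute g(0), g(1), … for moves {8, 9}:
k:     0  1  2  3  4  5  6  7  8  9 10
g(k):  0  0  0  0  0  0  0  0  1  1  1
So g(10) = 1.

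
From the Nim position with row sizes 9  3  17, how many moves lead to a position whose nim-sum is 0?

1

Write each in binary and XOR column by column:
  01001  (9)
  00011  (3)
  10001  (17)
  -----
  11011  (27)
The overall nim-sum is X = 27. A row of size p has a winning move iff p XOR X < p (reduce it to p XOR X).
  9: 9 XOR 27 = 18 ≥ 9 — no move.
  3: 3 XOR 27 = 24 ≥ 3 — no move.
  17: 17 XOR 27 = 10 < 17 — winning move (to 10).
That gives 1 winning move.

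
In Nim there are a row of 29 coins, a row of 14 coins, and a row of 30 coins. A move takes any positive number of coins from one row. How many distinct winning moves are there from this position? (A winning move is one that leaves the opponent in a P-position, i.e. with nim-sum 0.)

Compute the nim-sum pairwise:
29 ^ 14 = 19
19 ^ 30 = 13
The overall nim-sum is X = 13. A row of size p has a winning move iff p XOR X < p (reduce it to p XOR X).
  29: 29 XOR 13 = 16 < 29 — winning move (to 16).
  14: 14 XOR 13 = 3 < 14 — winning move (to 3).
  30: 30 XOR 13 = 19 < 30 — winning move (to 19).
That gives 3 winning moves.

3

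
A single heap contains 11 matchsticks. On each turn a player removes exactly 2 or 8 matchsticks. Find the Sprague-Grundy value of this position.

0

Build the Grundy sequence with g(k) = mex{g(k−s) : s ∈ {2, 8}, s ≤ k}:
k:     0  1  2  3  4  5  6  7  8  9 10 11
g(k):  0  0  1  1  0  0  1  1  2  2  0  0
So g(11) = 0.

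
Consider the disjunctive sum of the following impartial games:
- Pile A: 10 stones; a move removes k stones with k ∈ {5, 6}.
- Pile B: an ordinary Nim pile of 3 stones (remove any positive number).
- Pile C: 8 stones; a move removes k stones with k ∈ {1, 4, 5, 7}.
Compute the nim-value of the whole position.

1

Grundy values for pile A (subtraction set {5, 6}):
g(0) = mex{} = 0
g(1) = mex{} = 0
g(2) = mex{} = 0
g(3) = mex{} = 0
g(4) = mex{} = 0
g(5) = mex{0} = 1
g(6) = mex{0} = 1
g(7) = mex{0} = 1
g(8) = mex{0} = 1
g(9) = mex{0} = 1
g(10) = mex{0,1} = 2
So g(10) = 2.
Pile B is a plain Nim pile of size 3, so its Grundy value is 3.
For pile C, compute g(0), g(1), … with moves {1, 4, 5, 7}:
g(0) = mex{} = 0
g(1) = mex{0} = 1
g(2) = mex{1} = 0
g(3) = mex{0} = 1
g(4) = mex{0,1} = 2
g(5) = mex{0,1,2} = 3
g(6) = mex{0,1,3} = 2
g(7) = mex{0,1,2} = 3
g(8) = mex{1,2,3} = 0
So g(8) = 0.
The value of a disjunctive sum is the nim-sum of the parts.
Combined value = 2 ⊕ 3 ⊕ 0 = 1.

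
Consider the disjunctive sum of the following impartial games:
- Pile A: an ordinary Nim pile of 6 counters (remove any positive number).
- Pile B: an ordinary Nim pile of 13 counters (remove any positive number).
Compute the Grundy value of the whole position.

11

Pile A is a plain Nim pile of size 6, so its Grundy value is 6.
Pile B is a plain Nim pile of size 13, so its Grundy value is 13.
The value of a disjunctive sum is the nim-sum of the parts.
Combined value = 6 XOR 13 = 11.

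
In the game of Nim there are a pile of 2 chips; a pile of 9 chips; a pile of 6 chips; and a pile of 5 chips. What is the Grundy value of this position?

In binary:
  0010  (2)
  1001  (9)
  0110  (6)
  0101  (5)
  ----
  1000  (8)

8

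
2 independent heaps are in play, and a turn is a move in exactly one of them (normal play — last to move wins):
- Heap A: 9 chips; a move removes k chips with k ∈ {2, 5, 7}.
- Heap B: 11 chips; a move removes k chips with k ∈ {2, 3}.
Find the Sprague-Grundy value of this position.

2

For heap A, compute g(0), g(1), … with moves {2, 5, 7}:
k:     0  1  2  3  4  5  6  7  8  9
g(k):  0  0  1  1  0  2  1  3  2  2
So g(9) = 2.
For heap B, compute g(0), g(1), … with moves {2, 3}:
k:     0  1  2  3  4  5  6  7  8  9 10 11
g(k):  0  0  1  1  2  0  0  1  1  2  0  0
So g(11) = 0.
The value of a disjunctive sum is the nim-sum of the parts.
Combined value = 2 ⊕ 0 = 2.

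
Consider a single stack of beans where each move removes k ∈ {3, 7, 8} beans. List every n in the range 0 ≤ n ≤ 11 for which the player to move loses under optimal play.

0, 1, 2, 6, 11

Compute g(0), g(1), … for moves {3, 7, 8}:
g(0) = mex{} = 0
g(1) = mex{} = 0
g(2) = mex{} = 0
g(3) = mex{0} = 1
g(4) = mex{0} = 1
g(5) = mex{0} = 1
g(6) = mex{1} = 0
g(7) = mex{0,1} = 2
g(8) = mex{0,1} = 2
g(9) = mex{0} = 1
g(10) = mex{0,1,2} = 3
g(11) = mex{1,2} = 0
The P-positions (g = 0) in 0..11 are 0, 1, 2, 6, 11.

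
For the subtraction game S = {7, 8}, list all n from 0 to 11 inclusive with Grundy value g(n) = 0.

0, 1, 2, 3, 4, 5, 6

Grundy values for subtraction set {7, 8}:
k:     0  1  2  3  4  5  6  7  8  9 10 11
g(k):  0  0  0  0  0  0  0  1  1  1  1  1
The P-positions (g = 0) in 0..11 are 0, 1, 2, 3, 4, 5, 6.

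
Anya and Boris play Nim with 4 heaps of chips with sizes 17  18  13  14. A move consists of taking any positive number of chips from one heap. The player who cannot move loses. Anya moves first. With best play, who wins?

Nim-sum: 17 ^ 18 ^ 13 ^ 14 = 0.
The nim-sum is 0, so this is a P-position: the player to move is in a losing position under optimal play; Anya is about to move from it and so loses — Boris wins.

Boris wins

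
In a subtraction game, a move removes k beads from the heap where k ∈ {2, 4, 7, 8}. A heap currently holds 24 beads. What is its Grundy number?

1

Grundy values for subtraction set {2, 4, 7, 8}:
k:     0  1  2  3  4  5  6  7  8  9 10 11 12 13 14 15 16 17 18 19 20 21 22 23 24
g(k):  0  0  1  1  2  2  0  3  1  4  2  0  0  1  1  2  2  0  3  1  4  2  0  0  1
So g(24) = 1.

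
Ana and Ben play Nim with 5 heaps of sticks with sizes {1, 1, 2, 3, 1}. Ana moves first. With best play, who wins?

Compute the nim-sum pairwise:
1 XOR 1 = 0
0 XOR 2 = 2
2 XOR 3 = 1
1 XOR 1 = 0
The nim-sum is 0, so this is a P-position: the player to move is in a losing position under optimal play; Ana is about to move from it and so loses — Ben wins.

Ben wins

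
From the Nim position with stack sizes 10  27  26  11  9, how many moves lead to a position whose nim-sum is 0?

Nim-sum: 10 XOR 27 XOR 26 XOR 11 XOR 9 = 9.
The overall nim-sum is X = 9. A stack of size p has a winning move iff p XOR X < p (reduce it to p XOR X).
  10: 10 XOR 9 = 3 < 10 — winning move (to 3).
  27: 27 XOR 9 = 18 < 27 — winning move (to 18).
  26: 26 XOR 9 = 19 < 26 — winning move (to 19).
  11: 11 XOR 9 = 2 < 11 — winning move (to 2).
  9: 9 XOR 9 = 0 < 9 — winning move (to 0).
That gives 5 winning moves.

5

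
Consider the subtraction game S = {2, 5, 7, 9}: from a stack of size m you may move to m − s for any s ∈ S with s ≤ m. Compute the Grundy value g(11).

3

Compute g(0), g(1), … for moves {2, 5, 7, 9}:
g(0) = mex{} = 0
g(1) = mex{} = 0
g(2) = mex{0} = 1
g(3) = mex{0} = 1
g(4) = mex{1} = 0
g(5) = mex{0,1} = 2
g(6) = mex{0} = 1
g(7) = mex{0,1,2} = 3
g(8) = mex{0,1} = 2
g(9) = mex{0,1,3} = 2
g(10) = mex{0,1,2} = 3
g(11) = mex{0,1,2} = 3
So g(11) = 3.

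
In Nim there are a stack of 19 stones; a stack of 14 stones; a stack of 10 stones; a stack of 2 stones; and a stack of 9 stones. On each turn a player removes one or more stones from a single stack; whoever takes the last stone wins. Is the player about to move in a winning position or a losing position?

Winning position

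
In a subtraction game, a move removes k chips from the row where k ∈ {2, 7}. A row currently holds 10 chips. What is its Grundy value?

0

Build the Grundy sequence with g(k) = mex{g(k−s) : s ∈ {2, 7}, s ≤ k}:
k:     0  1  2  3  4  5  6  7  8  9 10
g(k):  0  0  1  1  0  0  1  1  2  0  0
So g(10) = 0.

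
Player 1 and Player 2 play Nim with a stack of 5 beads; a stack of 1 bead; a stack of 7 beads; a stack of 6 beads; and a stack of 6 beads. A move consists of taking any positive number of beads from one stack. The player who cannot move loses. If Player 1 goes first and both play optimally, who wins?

Nim-sum: 5 ^ 1 ^ 7 ^ 6 ^ 6 = 3.
The nim-sum is 3 ≠ 0, so this is an N-position: the player to move can win; Player 1 has a winning move.

Player 1 wins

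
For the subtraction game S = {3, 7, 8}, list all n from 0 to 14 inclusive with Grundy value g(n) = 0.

Grundy values for subtraction set {3, 7, 8}:
g(0) = mex{} = 0
g(1) = mex{} = 0
g(2) = mex{} = 0
g(3) = mex{0} = 1
g(4) = mex{0} = 1
g(5) = mex{0} = 1
g(6) = mex{1} = 0
g(7) = mex{0,1} = 2
g(8) = mex{0,1} = 2
g(9) = mex{0} = 1
g(10) = mex{0,1,2} = 3
g(11) = mex{1,2} = 0
g(12) = mex{1} = 0
g(13) = mex{0,1,3} = 2
g(14) = mex{0,2} = 1
The P-positions (g = 0) in 0..14 are 0, 1, 2, 6, 11, 12.

0, 1, 2, 6, 11, 12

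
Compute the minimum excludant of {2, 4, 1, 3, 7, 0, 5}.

The values 0, 1, 2, 3, 4, 5 are all present; 6 is the first non-negative integer missing from the set.

6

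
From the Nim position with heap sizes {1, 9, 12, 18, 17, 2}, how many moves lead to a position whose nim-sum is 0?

1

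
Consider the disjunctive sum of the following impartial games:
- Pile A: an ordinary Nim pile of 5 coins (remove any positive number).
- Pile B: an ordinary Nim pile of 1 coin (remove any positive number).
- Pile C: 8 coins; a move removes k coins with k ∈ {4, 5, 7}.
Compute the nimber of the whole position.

6

Pile A is a plain Nim pile of size 5, so its Grundy value is 5.
Pile B is a plain Nim pile of size 1, so its Grundy value is 1.
Build the Grundy sequence for pile C with g(k) = mex{g(k−s) : s ∈ {4, 5, 7}, s ≤ k}:
g(0) = mex{} = 0
g(1) = mex{} = 0
g(2) = mex{} = 0
g(3) = mex{} = 0
g(4) = mex{0} = 1
g(5) = mex{0} = 1
g(6) = mex{0} = 1
g(7) = mex{0} = 1
g(8) = mex{0,1} = 2
So g(8) = 2.
By the Sprague-Grundy theorem, the Grundy value of a sum of independent games is the XOR of the component values.
Combined value = 5 XOR 1 XOR 2 = 6.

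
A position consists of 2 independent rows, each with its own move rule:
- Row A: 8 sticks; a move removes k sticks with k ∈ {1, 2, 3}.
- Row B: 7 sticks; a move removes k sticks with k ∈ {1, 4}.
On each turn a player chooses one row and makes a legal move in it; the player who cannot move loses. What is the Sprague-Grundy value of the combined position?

Grundy values for row A (subtraction set {1, 2, 3}):
k:     0  1  2  3  4  5  6  7  8
g(k):  0  1  2  3  0  1  2  3  0
So g(8) = 0.
Build the Grundy sequence for row B with g(k) = mex{g(k−s) : s ∈ {1, 4}, s ≤ k}:
k:     0  1  2  3  4  5  6  7
g(k):  0  1  0  1  2  0  1  0
So g(7) = 0.
The value of a disjunctive sum is the nim-sum of the parts.
Combined value = 0 ⊕ 0 = 0.

0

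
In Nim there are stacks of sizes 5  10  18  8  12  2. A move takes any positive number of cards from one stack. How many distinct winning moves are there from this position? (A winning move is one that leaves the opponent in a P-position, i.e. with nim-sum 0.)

Nim-sum: 5 ^ 10 ^ 18 ^ 8 ^ 12 ^ 2 = 27.
The overall nim-sum is X = 27. A stack of size p has a winning move iff p XOR X < p (reduce it to p XOR X).
  5: 5 XOR 27 = 30 ≥ 5 — no move.
  10: 10 XOR 27 = 17 ≥ 10 — no move.
  18: 18 XOR 27 = 9 < 18 — winning move (to 9).
  8: 8 XOR 27 = 19 ≥ 8 — no move.
  12: 12 XOR 27 = 23 ≥ 12 — no move.
  2: 2 XOR 27 = 25 ≥ 2 — no move.
That gives 1 winning move.

1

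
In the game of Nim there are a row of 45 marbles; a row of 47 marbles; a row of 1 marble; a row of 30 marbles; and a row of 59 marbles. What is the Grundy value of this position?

Compute the nim-sum pairwise:
45 ^ 47 = 2
2 ^ 1 = 3
3 ^ 30 = 29
29 ^ 59 = 38

38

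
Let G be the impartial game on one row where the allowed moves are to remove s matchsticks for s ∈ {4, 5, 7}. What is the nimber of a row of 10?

Grundy values for subtraction set {4, 5, 7}:
k:     0  1  2  3  4  5  6  7  8  9 10
g(k):  0  0  0  0  1  1  1  1  2  2  2
So g(10) = 2.

2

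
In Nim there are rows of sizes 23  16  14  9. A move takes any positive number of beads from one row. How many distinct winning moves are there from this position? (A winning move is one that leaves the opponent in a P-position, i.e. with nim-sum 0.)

Bitwise XOR of the heap sizes:
  10111  (23)
  10000  (16)
  01110  (14)
  01001  (9)
  -----
  00000  (0)
The nim-sum is already 0, so every move leaves a nonzero nim-sum — there are no winning moves.

0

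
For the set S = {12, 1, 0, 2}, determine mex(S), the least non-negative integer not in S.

3

The values 0, 1, 2 are all present; 3 is the first non-negative integer missing from the set.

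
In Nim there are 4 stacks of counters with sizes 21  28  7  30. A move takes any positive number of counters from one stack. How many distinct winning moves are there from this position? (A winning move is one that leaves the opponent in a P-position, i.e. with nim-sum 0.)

3

Compute the nim-sum pairwise:
21 ^ 28 = 9
9 ^ 7 = 14
14 ^ 30 = 16
The overall nim-sum is X = 16. A stack of size p has a winning move iff p XOR X < p (reduce it to p XOR X).
  21: 21 XOR 16 = 5 < 21 — winning move (to 5).
  28: 28 XOR 16 = 12 < 28 — winning move (to 12).
  7: 7 XOR 16 = 23 ≥ 7 — no move.
  30: 30 XOR 16 = 14 < 30 — winning move (to 14).
That gives 3 winning moves.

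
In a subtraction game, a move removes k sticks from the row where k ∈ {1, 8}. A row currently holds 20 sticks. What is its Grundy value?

0

Compute g(0), g(1), … for moves {1, 8}:
k:     0  1  2  3  4  5  6  7  8  9 10 11 12 13 14 15 16 17 18 19 20
g(k):  0  1  0  1  0  1  0  1  2  0  1  0  1  0  1  0  1  2  0  1  0
So g(20) = 0.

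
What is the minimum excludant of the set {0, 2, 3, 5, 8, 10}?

1

0 is in the set but 1 is not, so the mex is 1.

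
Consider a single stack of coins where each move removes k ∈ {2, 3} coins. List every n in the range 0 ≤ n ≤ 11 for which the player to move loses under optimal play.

0, 1, 5, 6, 10, 11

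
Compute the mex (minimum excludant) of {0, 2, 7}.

1

0 is in the set but 1 is not, so the mex is 1.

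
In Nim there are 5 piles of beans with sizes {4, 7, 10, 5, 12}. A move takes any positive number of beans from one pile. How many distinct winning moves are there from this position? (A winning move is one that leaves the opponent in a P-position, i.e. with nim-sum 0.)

Nim-sum: 4 ^ 7 ^ 10 ^ 5 ^ 12 = 0.
The nim-sum is already 0, so every move leaves a nonzero nim-sum — there are no winning moves.

0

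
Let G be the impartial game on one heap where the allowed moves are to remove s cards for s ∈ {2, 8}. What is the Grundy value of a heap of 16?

1

Build the Grundy sequence with g(k) = mex{g(k−s) : s ∈ {2, 8}, s ≤ k}:
k:     0  1  2  3  4  5  6  7  8  9 10 11 12 13 14 15 16
g(k):  0  0  1  1  0  0  1  1  2  2  0  0  1  1  0  0  1
So g(16) = 1.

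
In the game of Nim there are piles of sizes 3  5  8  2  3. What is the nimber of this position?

Compute the nim-sum pairwise:
3 ⊕ 5 = 6
6 ⊕ 8 = 14
14 ⊕ 2 = 12
12 ⊕ 3 = 15

15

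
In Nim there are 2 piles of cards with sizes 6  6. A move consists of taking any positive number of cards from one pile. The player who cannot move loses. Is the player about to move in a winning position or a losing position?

Losing position

In binary:
  110  (6)
  110  (6)
  ---
  000  (0)
The nim-sum is 0, so this is a P-position: the player to move is in a losing position under optimal play.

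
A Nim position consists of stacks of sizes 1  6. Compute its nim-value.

7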